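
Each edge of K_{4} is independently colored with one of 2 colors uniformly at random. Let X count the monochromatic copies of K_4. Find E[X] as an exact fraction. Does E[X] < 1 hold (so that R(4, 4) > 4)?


E[X] = C(4, 4) · 2^{1 − 6} = 1 · 2^{−5} = 1/32.
As a reduced fraction: E[X] = 1/32 ≈ 0.0312.
Is E[X] < 1? YES.
Since E[X] < 1, there exists a 2-coloring of K_{4} with no monochromatic K_4; hence R(4, 4) > 4.

E[X] = 1/32 ≈ 0.0312; E[X] < 1, so R(4, 4) > 4.


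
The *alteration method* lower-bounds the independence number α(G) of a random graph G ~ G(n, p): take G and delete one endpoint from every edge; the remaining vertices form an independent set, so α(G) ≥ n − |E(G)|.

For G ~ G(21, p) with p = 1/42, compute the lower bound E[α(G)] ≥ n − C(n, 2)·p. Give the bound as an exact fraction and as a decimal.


E[|E(G)|] = C(21, 2)·p = 210 · (1/42) = 5.
E[α(G)] ≥ n − E[|E(G)|] = 21 − 5 = 16.
Numerically: ≈ 16.00000.
(This is only a lower bound; the true E[α(G)] may be larger.)

E[α(G)] ≥ 16 ≈ 16.00000.


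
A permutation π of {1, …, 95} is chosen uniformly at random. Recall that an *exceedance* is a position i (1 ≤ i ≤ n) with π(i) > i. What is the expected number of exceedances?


Write X = Σ_{i=1}^{95} X_i, where X_i = 1_{π(i) > i}.
For each fixed i, π(i) is uniform over {1, …, 95} (marginal of a uniform permutation), so P[π(i) > i] = (n − i)/n. Summing: Σ_{i=1}^{95} (n − i)/n = (0 + 1 + … + 94)/95 = 95(95 − 1)/(2·95) = (95 − 1)/2.
Hence E[X] = Σ_{i=1}^{95} (95 − i)/95 = 47 ≈ 47.00000.

E[X] = 47 = 47.00000.


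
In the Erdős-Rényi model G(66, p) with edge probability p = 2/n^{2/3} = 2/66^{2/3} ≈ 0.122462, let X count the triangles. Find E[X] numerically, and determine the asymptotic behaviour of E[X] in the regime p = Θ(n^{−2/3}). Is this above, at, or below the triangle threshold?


Number of potential triangles: C(66, 3) = 45760.
Each occurs with probability p³ ≈ (0.122462)³ ≈ 1.83654729e-03.
By linearity: E[X] = C(66, 3)·p³ ≈ 45760 · 1.83654729e-03 ≈ 84.040404.
Since α = 2/3 < 1, p = c/n^{2/3} ≫ 1/n is above the triangle threshold p ~ 1/n. Asymptotically E[X] ~ (c³/6)·n^{3(1−α)} = (2³/6)·n^{1} → ∞; triangles are abundant w.h.p.

E[X] ≈ 84.040404; in regime p = Θ(1/n^{2/3}) E[X] diverges (above the triangle threshold p ~ 1/n).


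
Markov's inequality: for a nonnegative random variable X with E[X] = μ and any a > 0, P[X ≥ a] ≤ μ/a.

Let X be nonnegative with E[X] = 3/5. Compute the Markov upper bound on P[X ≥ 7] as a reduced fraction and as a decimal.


μ = E[X] = 3/5, a = 7.
Markov: P[X ≥ 7] ≤ μ/a = (3/5)/7 = 3/35.
Numerically: ≈ 0.08571.
(Since a = 7 > μ = 0.60000, the bound 3/35 is < 1 and informative.)

P[X ≥ 7] ≤ 3/35 ≈ 0.08571.


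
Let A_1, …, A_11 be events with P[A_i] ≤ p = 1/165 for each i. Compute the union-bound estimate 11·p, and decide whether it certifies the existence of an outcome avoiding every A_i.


Union bound: P[∪_{i=1}^{11} A_i] ≤ Σ_i P[A_i] ≤ 11·p = 11·(1/165) = 1/15.
Numerically: 1/15 ≈ 0.0666667.
Is 1/15 < 1? YES.
Since P[∪ A_i] ≤ 1/15 < 1, the complement has P[∩ A_i^c] ≥ 1 − 1/15 = 14/15 > 0, so some outcome avoids every A_i.

11·p = 1/15 ≈ 0.0666667; existence CERTIFIED by the union bound.


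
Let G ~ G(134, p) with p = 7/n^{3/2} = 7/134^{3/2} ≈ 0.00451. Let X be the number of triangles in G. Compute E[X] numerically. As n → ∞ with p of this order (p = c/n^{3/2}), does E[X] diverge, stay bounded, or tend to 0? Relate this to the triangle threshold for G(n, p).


Number of potential triangles: C(134, 3) = 392084.
Each occurs with probability p³ ≈ (0.00451)³ ≈ 9.19015e-08.
By linearity: E[X] = C(134, 3)·p³ ≈ 392084 · 9.19015e-08 ≈ 0.036.
Since α = 3/2 > 1, p = c/n^{3/2} = o(1/n) is below the triangle threshold p ~ 1/n. Asymptotically E[X] ~ (c³/6)·n^{3(1−α)} = (7³/6)·n^{-1.5} → 0, so by Markov's inequality G has no triangles w.h.p.

E[X] ≈ 0.036; in regime p = Θ(1/n^{3/2}) E[X] tends to 0 (below the triangle threshold p ~ 1/n).


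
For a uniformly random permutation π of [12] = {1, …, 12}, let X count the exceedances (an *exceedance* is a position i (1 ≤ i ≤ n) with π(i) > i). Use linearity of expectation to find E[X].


Write X = Σ_{i=1}^{12} X_i, where X_i = 1_{π(i) > i}.
For each fixed i, π(i) is uniform over {1, …, 12} (marginal of a uniform permutation), so P[π(i) > i] = (n − i)/n. Summing: Σ_{i=1}^{12} (n − i)/n = (0 + 1 + … + 11)/12 = 12(12 − 1)/(2·12) = (12 − 1)/2.
Hence E[X] = Σ_{i=1}^{12} (12 − i)/12 = 11/2 ≈ 5.500000.

E[X] = 11/2 = 5.500000.


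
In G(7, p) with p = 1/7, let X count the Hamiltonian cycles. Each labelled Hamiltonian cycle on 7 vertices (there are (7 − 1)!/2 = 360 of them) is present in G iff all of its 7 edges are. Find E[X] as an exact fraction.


K_7 has (7 − 1)!/2 = 360 labelled Hamiltonian cycles.
For each such Hamiltonian cycle H, let X_H = 1 if all 7 edges of H are present in G. Then P[X_H = 1] = p^{7} = (1/7)^{7} = 1/823543.
Summing the indicators: E[X] = Σ_H E[X_H] = 360 · p^{7} = 360 · 1/823543 = 360/823543.
Numerically: E[X] ≈ 0.00043714.

E[X] = 360 · (1/7)^{7} = 360/823543 ≈ 0.00043714.


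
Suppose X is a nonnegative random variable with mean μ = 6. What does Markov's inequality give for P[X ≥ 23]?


μ = E[X] = 6, a = 23.
Markov: P[X ≥ 23] ≤ μ/a = (6)/23 = 6/23.
Numerically: ≈ 0.261.
(Since a = 23 > μ = 6.000, the bound 6/23 is < 1 and informative.)

P[X ≥ 23] ≤ 6/23 ≈ 0.261.


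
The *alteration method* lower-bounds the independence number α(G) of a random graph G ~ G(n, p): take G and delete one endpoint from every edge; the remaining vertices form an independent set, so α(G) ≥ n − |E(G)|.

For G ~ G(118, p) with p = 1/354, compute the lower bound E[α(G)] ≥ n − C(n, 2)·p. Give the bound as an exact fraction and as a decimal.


E[|E(G)|] = C(118, 2)·p = 6903 · (1/354) = 39/2.
E[α(G)] ≥ n − E[|E(G)|] = 118 − 39/2 = 197/2.
Numerically: ≈ 98.500.
(This is only a lower bound; the true E[α(G)] may be larger.)

E[α(G)] ≥ 197/2 ≈ 98.500.


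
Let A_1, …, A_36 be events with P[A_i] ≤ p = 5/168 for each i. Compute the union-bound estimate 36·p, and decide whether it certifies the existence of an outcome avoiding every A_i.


Union bound: P[∪_{i=1}^{36} A_i] ≤ Σ_i P[A_i] ≤ 36·p = 36·(5/168) = 15/14.
Numerically: 15/14 ≈ 1.0714286.
Is 15/14 < 1? NO.
Since the bound 15/14 is ≥ 1, the union bound is uninformative here; it does NOT by itself certify existence.

36·p = 15/14 ≈ 1.0714286; existence NOT certified by the union bound.


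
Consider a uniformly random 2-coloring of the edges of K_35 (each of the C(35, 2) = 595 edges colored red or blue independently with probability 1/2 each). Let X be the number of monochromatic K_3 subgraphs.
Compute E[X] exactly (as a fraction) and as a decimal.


Let X = Σ_S X_S over the C(35, 3) = 6545 subsets S of size 3, where X_S = 1 if the K_3 on S is monochromatic.
For a fixed S, the K_3 on S has C(3, 2) = 3 edges. P[all 3 edges red] = (1/2)^3, and likewise for blue, so P[monochromatic] = 2·(1/2)^3 = 2^{1 − 3} = 1/4.
By linearity of expectation: E[X] = C(35, 3) · 2^{1 − 3} = 6545 · 1/4 = 6545/4.
Numerically: E[X] ≈ 1636.250.

E[X] = C(35,3)·2^(1−C(3,2)) = 6545/4 ≈ 1636.250.


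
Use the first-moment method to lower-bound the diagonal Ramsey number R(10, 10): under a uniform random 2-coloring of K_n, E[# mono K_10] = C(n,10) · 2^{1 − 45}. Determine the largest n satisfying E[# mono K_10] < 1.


We need C(n, 10) · 2^{1 − 45} < 1, i.e. C(n, 10) < 2^{45 − 1} = 17592186044416.
Check values of n near the boundary:
  n = 95: C(95, 10) = 10104934117421; 10104934117421 < 17592186044416? YES
  n = 96: C(96, 10) = 11279926456656; 11279926456656 < 17592186044416? YES
  n = 97: C(97, 10) = 12576469727536; 12576469727536 < 17592186044416? YES
  n = 98: C(98, 10) = 14005614014756; 14005614014756 < 17592186044416? YES
  n = 99: C(99, 10) = 15579278510796; 15579278510796 < 17592186044416? YES
  n = 100: C(100, 10) = 17310309456440; 17310309456440 < 17592186044416? YES
  n = 101: C(101, 10) = 19212541264840; 19212541264840 < 17592186044416? NO
  n = 102: C(102, 10) = 21300860967540; 21300860967540 < 17592186044416? NO
The largest n with C(n, 10) < 17592186044416 is n = 100 (where E[X] = 2163788682055/2199023255552 ≈ 0.984). Hence R(10, 10) > 100, i.e. R(10, 10) ≥ 101.

Largest n = 100; hence R(10, 10) > 100.


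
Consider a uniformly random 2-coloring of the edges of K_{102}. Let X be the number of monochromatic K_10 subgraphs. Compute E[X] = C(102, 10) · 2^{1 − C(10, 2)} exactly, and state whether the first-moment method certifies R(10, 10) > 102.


E[X] = C(102, 10) · 2^{1 − 45} = 21300860967540 · 2^{−44} = 21300860967540/17592186044416.
As a reduced fraction: E[X] = 5325215241885/4398046511104 ≈ 1.210814.
Is E[X] < 1? NO.
Since E[X] ≥ 1, the first-moment bound is inconclusive at n = 102; it does NOT by itself certify R(10, 10) > 102.

E[X] = 5325215241885/4398046511104 ≈ 1.210814; E[X] ≥ 1; first-moment method inconclusive here.


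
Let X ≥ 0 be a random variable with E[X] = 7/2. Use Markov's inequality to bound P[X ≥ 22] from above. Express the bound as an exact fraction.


μ = E[X] = 7/2, a = 22.
Markov: P[X ≥ 22] ≤ μ/a = (7/2)/22 = 7/44.
Numerically: ≈ 0.15909.
(Since a = 22 > μ = 3.50000, the bound 7/44 is < 1 and informative.)

P[X ≥ 22] ≤ 7/44 ≈ 0.15909.


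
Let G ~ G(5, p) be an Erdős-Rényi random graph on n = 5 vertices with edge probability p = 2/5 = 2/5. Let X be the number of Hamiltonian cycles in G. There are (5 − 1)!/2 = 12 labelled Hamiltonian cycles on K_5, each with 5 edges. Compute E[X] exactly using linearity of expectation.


K_5 has (5 − 1)!/2 = 12 labelled Hamiltonian cycles.
For each such Hamiltonian cycle H, let X_H = 1 if all 5 edges of H are present in G. Then P[X_H = 1] = p^{5} = (2/5)^{5} = 32/3125.
Summing the indicators: E[X] = Σ_H E[X_H] = 12 · p^{5} = 12 · 32/3125 = 384/3125.
Numerically: E[X] ≈ 0.123.

E[X] = 12 · (2/5)^{5} = 384/3125 ≈ 0.123.


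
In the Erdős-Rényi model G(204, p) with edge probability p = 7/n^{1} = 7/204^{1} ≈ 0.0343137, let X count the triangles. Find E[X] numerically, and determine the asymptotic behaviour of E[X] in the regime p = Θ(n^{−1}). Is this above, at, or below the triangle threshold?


Number of potential triangles: C(204, 3) = 1394204.
Each occurs with probability p³ ≈ (0.0343137)³ ≈ 4.04020701e-05.
By linearity: E[X] = C(204, 3)·p³ ≈ 1394204 · 4.04020701e-05 ≈ 56.328728.
Here α = 1, so p = 7/n is exactly at the triangle threshold p ~ 1/n. Asymptotically E[X] → c³/6 = 7³/6 = 343/6 ≈ 57.166667, a bounded constant. In this regime the triangle count is asymptotically Poisson(c³/6).

E[X] ≈ 56.328728; in regime p = Θ(1/n^{1}) E[X] stays bounded (at the triangle threshold p ~ 1/n).


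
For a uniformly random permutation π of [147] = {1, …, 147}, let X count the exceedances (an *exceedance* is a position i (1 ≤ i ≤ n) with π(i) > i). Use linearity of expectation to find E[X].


Write X = Σ_{i=1}^{147} X_i, where X_i = 1_{π(i) > i}.
For each fixed i, π(i) is uniform over {1, …, 147} (marginal of a uniform permutation), so P[π(i) > i] = (n − i)/n. Summing: Σ_{i=1}^{147} (n − i)/n = (0 + 1 + … + 146)/147 = 147(147 − 1)/(2·147) = (147 − 1)/2.
Hence E[X] = Σ_{i=1}^{147} (147 − i)/147 = 73 ≈ 73.000000.

E[X] = 73 = 73.000000.


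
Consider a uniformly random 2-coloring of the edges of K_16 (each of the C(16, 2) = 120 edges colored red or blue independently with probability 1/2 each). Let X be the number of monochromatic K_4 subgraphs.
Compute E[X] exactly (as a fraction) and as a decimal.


Let X = Σ_S X_S over the C(16, 4) = 1820 subsets S of size 4, where X_S = 1 if the K_4 on S is monochromatic.
For a fixed S, the K_4 on S has C(4, 2) = 6 edges. P[all 6 edges red] = (1/2)^6, and likewise for blue, so P[monochromatic] = 2·(1/2)^6 = 2^{1 − 6} = 1/32.
Summing: E[X] = C(16, 4) · 2^{1 − 6} = 1820 · 1/32 = 455/8.
Numerically: E[X] ≈ 56.875.

E[X] = C(16,4)·2^(1−C(4,2)) = 455/8 ≈ 56.875.


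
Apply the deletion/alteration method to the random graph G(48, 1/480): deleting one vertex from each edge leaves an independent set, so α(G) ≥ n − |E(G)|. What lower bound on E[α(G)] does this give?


E[|E(G)|] = C(48, 2)·p = 1128 · (1/480) = 47/20.
E[α(G)] ≥ n − E[|E(G)|] = 48 − 47/20 = 913/20.
Numerically: ≈ 45.65000.
(This is only a lower bound; the true E[α(G)] may be larger.)

E[α(G)] ≥ 913/20 ≈ 45.65000.


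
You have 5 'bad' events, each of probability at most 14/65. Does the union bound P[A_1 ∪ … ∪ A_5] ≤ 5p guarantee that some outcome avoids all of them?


Union bound: P[∪_{i=1}^{5} A_i] ≤ Σ_i P[A_i] ≤ 5·p = 5·(14/65) = 14/13.
Numerically: 14/13 ≈ 1.077.
Is 14/13 < 1? NO.
Since the bound 14/13 is ≥ 1, the union bound is uninformative here; it does NOT by itself certify existence.

5·p = 14/13 ≈ 1.077; existence NOT certified by the union bound.


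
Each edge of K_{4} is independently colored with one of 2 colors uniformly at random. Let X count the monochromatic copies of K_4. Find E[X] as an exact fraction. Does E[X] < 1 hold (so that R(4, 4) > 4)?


E[X] = C(4, 4) · 2^{1 − 6} = 1 · 2^{−5} = 1/32.
As a reduced fraction: E[X] = 1/32 ≈ 0.03125.
Is E[X] < 1? YES.
Since E[X] < 1, there exists a 2-coloring of K_{4} with no monochromatic K_4; hence R(4, 4) > 4.

E[X] = 1/32 ≈ 0.03125; E[X] < 1, so R(4, 4) > 4.


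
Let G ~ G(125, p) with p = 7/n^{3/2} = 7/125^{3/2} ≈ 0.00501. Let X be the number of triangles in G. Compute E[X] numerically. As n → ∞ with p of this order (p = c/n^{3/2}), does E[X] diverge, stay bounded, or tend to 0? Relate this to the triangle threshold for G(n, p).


Number of potential triangles: C(125, 3) = 317750.
Each occurs with probability p³ ≈ (0.00501)³ ≈ 1.25661e-07.
By linearity: E[X] = C(125, 3)·p³ ≈ 317750 · 1.25661e-07 ≈ 0.040.
Since α = 3/2 > 1, p = c/n^{3/2} = o(1/n) is below the triangle threshold p ~ 1/n. Asymptotically E[X] ~ (c³/6)·n^{3(1−α)} = (7³/6)·n^{-1.5} → 0, so by Markov's inequality G has no triangles w.h.p.

E[X] ≈ 0.040; in regime p = Θ(1/n^{3/2}) E[X] tends to 0 (below the triangle threshold p ~ 1/n).


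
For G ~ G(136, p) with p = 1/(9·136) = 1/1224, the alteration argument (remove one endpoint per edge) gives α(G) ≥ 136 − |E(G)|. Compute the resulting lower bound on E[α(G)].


E[|E(G)|] = C(136, 2)·p = 9180 · (1/1224) = 15/2.
E[α(G)] ≥ n − E[|E(G)|] = 136 − 15/2 = 257/2.
Numerically: ≈ 128.50000.
(This is only a lower bound; the true E[α(G)] may be larger.)

E[α(G)] ≥ 257/2 ≈ 128.50000.


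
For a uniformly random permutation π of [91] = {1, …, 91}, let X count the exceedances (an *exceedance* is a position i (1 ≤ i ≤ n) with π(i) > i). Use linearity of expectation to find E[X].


Write X = Σ_{i=1}^{91} X_i, where X_i = 1_{π(i) > i}.
For each fixed i, π(i) is uniform over {1, …, 91} (marginal of a uniform permutation), so P[π(i) > i] = (n − i)/n. Summing: Σ_{i=1}^{91} (n − i)/n = (0 + 1 + … + 90)/91 = 91(91 − 1)/(2·91) = (91 − 1)/2.
Hence E[X] = Σ_{i=1}^{91} (91 − i)/91 = 45 ≈ 45.0000.

E[X] = 45 = 45.0000.


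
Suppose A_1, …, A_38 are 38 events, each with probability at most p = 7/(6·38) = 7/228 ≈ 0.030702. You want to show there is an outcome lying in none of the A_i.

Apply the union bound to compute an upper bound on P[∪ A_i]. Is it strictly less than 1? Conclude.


Union bound: P[∪_{i=1}^{38} A_i] ≤ Σ_i P[A_i] ≤ 38·p = 38·(7/228) = 7/6.
Numerically: 7/6 ≈ 1.166667.
Is 7/6 < 1? NO.
Since the bound 7/6 is ≥ 1, the union bound is uninformative here; it does NOT by itself certify existence.

38·p = 7/6 ≈ 1.166667; existence NOT certified by the union bound.


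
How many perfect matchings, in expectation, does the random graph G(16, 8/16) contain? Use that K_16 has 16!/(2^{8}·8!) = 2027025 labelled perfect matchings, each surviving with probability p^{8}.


K_16 has 16!/(2^{8}·8!) = 2027025 labelled perfect matchings.
For each such perfect matching H, let X_H = 1 if all 8 edges of H are present in G. Then P[X_H = 1] = p^{8} = (1/2)^{8} = 1/256.
Summing the indicators: E[X] = Σ_H E[X_H] = 2027025 · p^{8} = 2027025 · 1/256 = 2027025/256.
Numerically: E[X] ≈ 7918.1.

E[X] = 2027025 · (1/2)^{8} = 2027025/256 ≈ 7918.1.


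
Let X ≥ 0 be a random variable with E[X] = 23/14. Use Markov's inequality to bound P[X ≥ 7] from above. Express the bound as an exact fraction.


μ = E[X] = 23/14, a = 7.
Markov: P[X ≥ 7] ≤ μ/a = (23/14)/7 = 23/98.
Numerically: ≈ 0.234694.
(Since a = 7 > μ = 1.642857, the bound 23/98 is < 1 and informative.)

P[X ≥ 7] ≤ 23/98 ≈ 0.234694.


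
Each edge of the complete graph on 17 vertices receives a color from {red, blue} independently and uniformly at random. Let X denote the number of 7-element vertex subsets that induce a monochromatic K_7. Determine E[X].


Let X = Σ_S X_S over the C(17, 7) = 19448 subsets S of size 7, where X_S = 1 if the K_7 on S is monochromatic.
For a fixed S, the K_7 on S has C(7, 2) = 21 edges. P[all 21 edges red] = (1/2)^21, and likewise for blue, so P[monochromatic] = 2·(1/2)^21 = 2^{1 − 21} = 1/1048576.
By linearity of expectation: E[X] = C(17, 7) · 2^{1 − 21} = 19448 · 1/1048576 = 2431/131072.
Numerically: E[X] ≈ 0.01855.

E[X] = C(17,7)·2^(1−C(7,2)) = 2431/131072 ≈ 0.01855.


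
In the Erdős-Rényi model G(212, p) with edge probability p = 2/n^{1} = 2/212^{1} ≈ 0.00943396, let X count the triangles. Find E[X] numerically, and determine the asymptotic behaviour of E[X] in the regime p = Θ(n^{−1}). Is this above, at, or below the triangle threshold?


Number of potential triangles: C(212, 3) = 1565620.
Each occurs with probability p³ ≈ (0.00943396)³ ≈ 8.39619283e-07.
By linearity: E[X] = C(212, 3)·p³ ≈ 1565620 · 8.39619283e-07 ≈ 1.314525.
Here α = 1, so p = 2/n is exactly at the triangle threshold p ~ 1/n. Asymptotically E[X] → c³/6 = 2³/6 = 4/3 ≈ 1.333333, a bounded constant. In this regime the triangle count is asymptotically Poisson(c³/6).

E[X] ≈ 1.314525; in regime p = Θ(1/n^{1}) E[X] stays bounded (at the triangle threshold p ~ 1/n).


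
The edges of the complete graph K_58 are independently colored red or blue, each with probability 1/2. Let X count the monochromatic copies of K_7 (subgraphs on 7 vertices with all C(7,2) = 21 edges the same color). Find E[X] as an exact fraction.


Let X = Σ_S X_S over the C(58, 7) = 300674088 subsets S of size 7, where X_S = 1 if the K_7 on S is monochromatic.
For a fixed S, the K_7 on S has C(7, 2) = 21 edges. P[all 21 edges red] = (1/2)^21, and likewise for blue, so P[monochromatic] = 2·(1/2)^21 = 2^{1 − 21} = 1/1048576.
Summing: E[X] = C(58, 7) · 2^{1 − 21} = 300674088 · 1/1048576 = 37584261/131072.
Numerically: E[X] ≈ 286.74516.

E[X] = C(58,7)·2^(1−C(7,2)) = 37584261/131072 ≈ 286.74516.


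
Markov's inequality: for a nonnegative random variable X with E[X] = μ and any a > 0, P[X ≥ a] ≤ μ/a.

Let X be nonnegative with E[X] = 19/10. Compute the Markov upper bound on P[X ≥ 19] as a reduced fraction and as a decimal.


μ = E[X] = 19/10, a = 19.
Markov: P[X ≥ 19] ≤ μ/a = (19/10)/19 = 1/10.
Numerically: ≈ 0.100000.
(Since a = 19 > μ = 1.900000, the bound 1/10 is < 1 and informative.)

P[X ≥ 19] ≤ 1/10 ≈ 0.100000.


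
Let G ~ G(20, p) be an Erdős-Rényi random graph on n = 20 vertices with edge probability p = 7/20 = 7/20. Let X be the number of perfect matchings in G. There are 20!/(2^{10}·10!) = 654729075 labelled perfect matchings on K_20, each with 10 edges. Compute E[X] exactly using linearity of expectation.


K_20 has 20!/(2^{10}·10!) = 654729075 labelled perfect matchings.
For each such perfect matching H, let X_H = 1 if all 10 edges of H are present in G. Then P[X_H = 1] = p^{10} = (7/20)^{10} = 282475249/10240000000000.
By linearity: E[X] = Σ_H E[X_H] = 654729075 · p^{10} = 654729075 · 282475249/10240000000000 = 7397790339526587/409600000000.
Numerically: E[X] ≈ 1.81e+04.

E[X] = 654729075 · (7/20)^{10} = 7397790339526587/409600000000 ≈ 1.81e+04.


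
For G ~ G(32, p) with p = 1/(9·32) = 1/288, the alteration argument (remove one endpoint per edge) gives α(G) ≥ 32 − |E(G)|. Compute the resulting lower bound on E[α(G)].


E[|E(G)|] = C(32, 2)·p = 496 · (1/288) = 31/18.
E[α(G)] ≥ n − E[|E(G)|] = 32 − 31/18 = 545/18.
Numerically: ≈ 30.27778.
(This is only a lower bound; the true E[α(G)] may be larger.)

E[α(G)] ≥ 545/18 ≈ 30.27778.


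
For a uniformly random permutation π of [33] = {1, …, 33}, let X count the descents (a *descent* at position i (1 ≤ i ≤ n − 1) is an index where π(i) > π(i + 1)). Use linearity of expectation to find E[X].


Write X = Σ X_I over i = 1, …, 32, with X_I the indicator of one descent.
There are 32 indicators.
For each fixed i, the pair (π(i), π(i+1)) is a uniformly random ordered pair of distinct values from {1, …, 33}; by symmetry P[π(i) > π(i+1)] = 1/2.
By linearity: E[X] = 32 · (1/2) = (33 − 1) · (1/2) = 16 ≈ 16.000000.

E[X] = 16 = 16.000000.


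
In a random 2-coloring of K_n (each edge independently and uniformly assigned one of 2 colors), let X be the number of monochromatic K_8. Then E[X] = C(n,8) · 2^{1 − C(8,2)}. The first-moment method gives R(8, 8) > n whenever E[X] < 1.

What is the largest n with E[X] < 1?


We need C(n, 8) · 2^{1 − 28} < 1, i.e. C(n, 8) < 2^{28 − 1} = 134217728.
Check values of n near the boundary:
  n = 37: C(37, 8) = 38608020; 38608020 < 134217728? YES
  n = 38: C(38, 8) = 48903492; 48903492 < 134217728? YES
  n = 39: C(39, 8) = 61523748; 61523748 < 134217728? YES
  n = 40: C(40, 8) = 76904685; 76904685 < 134217728? YES
  n = 41: C(41, 8) = 95548245; 95548245 < 134217728? YES
  n = 42: C(42, 8) = 118030185; 118030185 < 134217728? YES
  n = 43: C(43, 8) = 145008513; 145008513 < 134217728? NO
  n = 44: C(44, 8) = 177232627; 177232627 < 134217728? NO
  n = 45: C(45, 8) = 215553195; 215553195 < 134217728? NO
The largest n with C(n, 8) < 134217728 is n = 42 (where E[X] = 118030185/134217728 ≈ 0.8793934). Hence R(8, 8) > 42, i.e. R(8, 8) ≥ 43.

Largest n = 42; hence R(8, 8) > 42.


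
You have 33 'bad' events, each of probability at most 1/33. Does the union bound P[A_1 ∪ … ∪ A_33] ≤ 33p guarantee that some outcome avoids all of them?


Union bound: P[∪_{i=1}^{33} A_i] ≤ Σ_i P[A_i] ≤ 33·p = 33·(1/33) = 1.
Numerically: 1 ≈ 1.000000.
Is 1 < 1? NO.
Since the bound 1 is ≥ 1, the union bound is uninformative here; it does NOT by itself certify existence.

33·p = 1 ≈ 1.000000; existence NOT certified by the union bound.


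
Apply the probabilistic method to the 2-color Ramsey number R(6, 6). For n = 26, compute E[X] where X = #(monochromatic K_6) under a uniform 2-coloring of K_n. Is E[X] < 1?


E[X] = C(26, 6) · 2^{1 − 15} = 230230 · 2^{−14} = 230230/16384.
As a reduced fraction: E[X] = 115115/8192 ≈ 14.0521240.
Is E[X] < 1? NO.
Since E[X] ≥ 1, the first-moment bound is inconclusive at n = 26; it does NOT by itself certify R(6, 6) > 26.

E[X] = 115115/8192 ≈ 14.0521240; E[X] ≥ 1; first-moment method inconclusive here.


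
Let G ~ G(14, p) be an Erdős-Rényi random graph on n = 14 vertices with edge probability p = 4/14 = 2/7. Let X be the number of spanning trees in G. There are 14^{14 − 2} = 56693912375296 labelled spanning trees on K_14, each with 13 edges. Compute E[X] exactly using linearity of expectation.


K_14 has 14^{14 − 2} = 56693912375296 labelled spanning trees.
For each such spanning tree H, let X_H = 1 if all 13 edges of H are present in G. Then P[X_H = 1] = p^{13} = (2/7)^{13} = 8192/96889010407.
Summing the indicators: E[X] = Σ_H E[X_H] = 56693912375296 · p^{13} = 56693912375296 · 8192/96889010407 = 33554432/7.
Numerically: E[X] ≈ 4.793e+06.

E[X] = 56693912375296 · (2/7)^{13} = 33554432/7 ≈ 4.793e+06.


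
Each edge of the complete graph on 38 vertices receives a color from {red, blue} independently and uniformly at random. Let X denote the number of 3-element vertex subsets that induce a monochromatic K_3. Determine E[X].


Let X = Σ_S X_S over the C(38, 3) = 8436 subsets S of size 3, where X_S = 1 if the K_3 on S is monochromatic.
For a fixed S, the K_3 on S has C(3, 2) = 3 edges. P[all 3 edges red] = (1/2)^3, and likewise for blue, so P[monochromatic] = 2·(1/2)^3 = 2^{1 − 3} = 1/4.
By linearity of expectation: E[X] = C(38, 3) · 2^{1 − 3} = 8436 · 1/4 = 2109.
Numerically: E[X] ≈ 2109.000000.

E[X] = C(38,3)·2^(1−C(3,2)) = 2109 ≈ 2109.000000.


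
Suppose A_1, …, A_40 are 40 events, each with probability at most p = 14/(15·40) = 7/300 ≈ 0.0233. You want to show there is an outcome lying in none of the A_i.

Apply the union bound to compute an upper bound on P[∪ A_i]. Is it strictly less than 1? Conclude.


Union bound: P[∪_{i=1}^{40} A_i] ≤ Σ_i P[A_i] ≤ 40·p = 40·(7/300) = 14/15.
Numerically: 14/15 ≈ 0.9333.
Is 14/15 < 1? YES.
Since P[∪ A_i] ≤ 14/15 < 1, the complement has P[∩ A_i^c] ≥ 1 − 14/15 = 1/15 > 0, so some outcome avoids every A_i.

40·p = 14/15 ≈ 0.9333; existence CERTIFIED by the union bound.


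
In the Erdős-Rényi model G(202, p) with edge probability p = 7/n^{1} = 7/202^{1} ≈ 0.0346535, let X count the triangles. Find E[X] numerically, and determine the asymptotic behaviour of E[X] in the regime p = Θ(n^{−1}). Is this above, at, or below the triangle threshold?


Number of potential triangles: C(202, 3) = 1353400.
Each occurs with probability p³ ≈ (0.0346535)³ ≈ 4.16140526e-05.
By linearity: E[X] = C(202, 3)·p³ ≈ 1353400 · 4.16140526e-05 ≈ 56.320459.
Here α = 1, so p = 7/n is exactly at the triangle threshold p ~ 1/n. Asymptotically E[X] → c³/6 = 7³/6 = 343/6 ≈ 57.166667, a bounded constant. In this regime the triangle count is asymptotically Poisson(c³/6).

E[X] ≈ 56.320459; in regime p = Θ(1/n^{1}) E[X] stays bounded (at the triangle threshold p ~ 1/n).


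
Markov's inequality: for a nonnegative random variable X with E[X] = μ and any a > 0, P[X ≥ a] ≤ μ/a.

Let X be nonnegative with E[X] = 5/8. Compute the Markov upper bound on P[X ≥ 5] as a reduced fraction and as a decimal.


μ = E[X] = 5/8, a = 5.
Markov: P[X ≥ 5] ≤ μ/a = (5/8)/5 = 1/8.
Numerically: ≈ 0.125.
(Since a = 5 > μ = 0.625, the bound 1/8 is < 1 and informative.)

P[X ≥ 5] ≤ 1/8 ≈ 0.125.


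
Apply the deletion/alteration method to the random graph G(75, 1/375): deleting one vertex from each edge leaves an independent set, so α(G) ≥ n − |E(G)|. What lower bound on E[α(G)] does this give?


E[|E(G)|] = C(75, 2)·p = 2775 · (1/375) = 37/5.
E[α(G)] ≥ n − E[|E(G)|] = 75 − 37/5 = 338/5.
Numerically: ≈ 67.600000.
(This is only a lower bound; the true E[α(G)] may be larger.)

E[α(G)] ≥ 338/5 ≈ 67.600000.


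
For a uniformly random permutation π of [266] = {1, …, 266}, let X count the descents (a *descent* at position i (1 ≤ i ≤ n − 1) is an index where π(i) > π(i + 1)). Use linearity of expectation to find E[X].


Write X = Σ X_I over i = 1, …, 265, with X_I the indicator of one descent.
There are 265 indicators.
For each fixed i, the pair (π(i), π(i+1)) is a uniformly random ordered pair of distinct values from {1, …, 266}; by symmetry P[π(i) > π(i+1)] = 1/2.
By linearity: E[X] = 265 · (1/2) = (266 − 1) · (1/2) = 265/2 ≈ 132.500000.

E[X] = 265/2 = 132.500000.


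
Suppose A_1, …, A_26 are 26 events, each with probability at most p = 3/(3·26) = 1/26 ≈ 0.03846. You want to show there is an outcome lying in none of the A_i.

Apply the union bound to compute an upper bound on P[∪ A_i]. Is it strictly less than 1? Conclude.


Union bound: P[∪_{i=1}^{26} A_i] ≤ Σ_i P[A_i] ≤ 26·p = 26·(1/26) = 1.
Numerically: 1 ≈ 1.00000.
Is 1 < 1? NO.
Since the bound 1 is ≥ 1, the union bound is uninformative here; it does NOT by itself certify existence.

26·p = 1 ≈ 1.00000; existence NOT certified by the union bound.


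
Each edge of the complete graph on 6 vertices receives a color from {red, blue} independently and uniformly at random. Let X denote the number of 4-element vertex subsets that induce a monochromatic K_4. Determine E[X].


Let X = Σ_S X_S over the C(6, 4) = 15 subsets S of size 4, where X_S = 1 if the K_4 on S is monochromatic.
For a fixed S, the K_4 on S has C(4, 2) = 6 edges. P[all 6 edges red] = (1/2)^6, and likewise for blue, so P[monochromatic] = 2·(1/2)^6 = 2^{1 − 6} = 1/32.
Summing: E[X] = C(6, 4) · 2^{1 − 6} = 15 · 1/32 = 15/32.
Numerically: E[X] ≈ 0.469.

E[X] = C(6,4)·2^(1−C(4,2)) = 15/32 ≈ 0.469.


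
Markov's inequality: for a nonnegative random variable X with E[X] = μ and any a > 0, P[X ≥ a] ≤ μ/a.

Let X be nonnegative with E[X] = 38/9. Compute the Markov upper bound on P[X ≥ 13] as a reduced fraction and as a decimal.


μ = E[X] = 38/9, a = 13.
Markov: P[X ≥ 13] ≤ μ/a = (38/9)/13 = 38/117.
Numerically: ≈ 0.32479.
(Since a = 13 > μ = 4.22222, the bound 38/117 is < 1 and informative.)

P[X ≥ 13] ≤ 38/117 ≈ 0.32479.


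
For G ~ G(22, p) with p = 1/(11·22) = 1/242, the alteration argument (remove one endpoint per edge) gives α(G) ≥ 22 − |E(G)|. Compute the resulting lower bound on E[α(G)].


E[|E(G)|] = C(22, 2)·p = 231 · (1/242) = 21/22.
E[α(G)] ≥ n − E[|E(G)|] = 22 − 21/22 = 463/22.
Numerically: ≈ 21.04545.
(This is only a lower bound; the true E[α(G)] may be larger.)

E[α(G)] ≥ 463/22 ≈ 21.04545.


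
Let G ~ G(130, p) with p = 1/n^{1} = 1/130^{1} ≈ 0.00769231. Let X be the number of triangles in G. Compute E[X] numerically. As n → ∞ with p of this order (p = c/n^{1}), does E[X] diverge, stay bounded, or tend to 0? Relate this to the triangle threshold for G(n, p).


Number of potential triangles: C(130, 3) = 357760.
Each occurs with probability p³ ≈ (0.00769231)³ ≈ 4.55166136e-07.
By linearity: E[X] = C(130, 3)·p³ ≈ 357760 · 4.55166136e-07 ≈ 0.162840.
Here α = 1, so p = 1/n is exactly at the triangle threshold p ~ 1/n. Asymptotically E[X] → c³/6 = 1³/6 = 1/6 ≈ 0.166667, a bounded constant. In this regime the triangle count is asymptotically Poisson(c³/6).

E[X] ≈ 0.162840; in regime p = Θ(1/n^{1}) E[X] stays bounded (at the triangle threshold p ~ 1/n).


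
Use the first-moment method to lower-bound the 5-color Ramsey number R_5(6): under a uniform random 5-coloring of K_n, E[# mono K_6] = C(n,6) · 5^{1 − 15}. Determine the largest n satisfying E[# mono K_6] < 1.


We need C(n, 6) · 5^{1 − 15} < 1, i.e. C(n, 6) < 5^{15 − 1} = 6103515625.
Check values of n near the boundary:
  n = 124: C(124, 6) = 4465475476; 4465475476 < 6103515625? YES
  n = 125: C(125, 6) = 4690625500; 4690625500 < 6103515625? YES
  n = 126: C(126, 6) = 4925156775; 4925156775 < 6103515625? YES
  n = 127: C(127, 6) = 5169379425; 5169379425 < 6103515625? YES
  n = 128: C(128, 6) = 5423611200; 5423611200 < 6103515625? YES
  n = 129: C(129, 6) = 5688177600; 5688177600 < 6103515625? YES
  n = 130: C(130, 6) = 5963412000; 5963412000 < 6103515625? YES
  n = 131: C(131, 6) = 6249655776; 6249655776 < 6103515625? NO
  n = 132: C(132, 6) = 6547258432; 6547258432 < 6103515625? NO
The largest n with C(n, 6) < 6103515625 is n = 130 (where E[X] = 47707296/48828125 ≈ 0.9770). Hence R_5(6) > 130, i.e. R_5(6) ≥ 131.

Largest n = 130; hence R_5(6) > 130.


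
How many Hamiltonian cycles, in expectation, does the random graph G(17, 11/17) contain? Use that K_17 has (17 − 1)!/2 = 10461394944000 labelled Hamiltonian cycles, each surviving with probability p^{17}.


K_17 has (17 − 1)!/2 = 10461394944000 labelled Hamiltonian cycles.
For each such Hamiltonian cycle H, let X_H = 1 if all 17 edges of H are present in G. Then P[X_H = 1] = p^{17} = (11/17)^{17} = 505447028499293771/827240261886336764177.
By linearity: E[X] = Σ_H E[X_H] = 10461394944000 · p^{17} = 10461394944000 · 505447028499293771/827240261886336764177 = 5287680988402335763510093824000/827240261886336764177.
Numerically: E[X] ≈ 6.392e+09.

E[X] = 10461394944000 · (11/17)^{17} = 5287680988402335763510093824000/827240261886336764177 ≈ 6.392e+09.


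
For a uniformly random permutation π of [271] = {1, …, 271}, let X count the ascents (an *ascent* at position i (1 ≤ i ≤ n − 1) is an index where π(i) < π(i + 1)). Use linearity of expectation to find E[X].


Write X = Σ X_I over i = 1, …, 270, with X_I the indicator of one ascent.
There are 270 indicators.
For each fixed i, the pair (π(i), π(i+1)) is a uniformly random ordered pair of distinct values from {1, …, 271}; by symmetry P[π(i) < π(i+1)] = 1/2.
By linearity: E[X] = 270 · (1/2) = (271 − 1) · (1/2) = 135 ≈ 135.000000.

E[X] = 135 = 135.000000.


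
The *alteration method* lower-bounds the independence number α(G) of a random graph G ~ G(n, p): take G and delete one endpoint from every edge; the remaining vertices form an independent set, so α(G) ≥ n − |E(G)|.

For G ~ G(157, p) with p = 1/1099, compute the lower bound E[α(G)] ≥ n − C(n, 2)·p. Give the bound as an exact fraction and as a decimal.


E[|E(G)|] = C(157, 2)·p = 12246 · (1/1099) = 78/7.
E[α(G)] ≥ n − E[|E(G)|] = 157 − 78/7 = 1021/7.
Numerically: ≈ 145.8571.
(This is only a lower bound; the true E[α(G)] may be larger.)

E[α(G)] ≥ 1021/7 ≈ 145.8571.


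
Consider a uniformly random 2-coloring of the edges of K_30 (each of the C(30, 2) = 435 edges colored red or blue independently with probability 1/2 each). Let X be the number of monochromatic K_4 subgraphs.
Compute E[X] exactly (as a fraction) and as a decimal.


Let X = Σ_S X_S over the C(30, 4) = 27405 subsets S of size 4, where X_S = 1 if the K_4 on S is monochromatic.
For a fixed S, the K_4 on S has C(4, 2) = 6 edges. P[all 6 edges red] = (1/2)^6, and likewise for blue, so P[monochromatic] = 2·(1/2)^6 = 2^{1 − 6} = 1/32.
By linearity of expectation: E[X] = C(30, 4) · 2^{1 − 6} = 27405 · 1/32 = 27405/32.
Numerically: E[X] ≈ 856.40625.

E[X] = C(30,4)·2^(1−C(4,2)) = 27405/32 ≈ 856.40625.


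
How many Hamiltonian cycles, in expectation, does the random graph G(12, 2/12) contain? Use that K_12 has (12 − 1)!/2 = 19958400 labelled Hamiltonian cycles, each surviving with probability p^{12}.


K_12 has (12 − 1)!/2 = 19958400 labelled Hamiltonian cycles.
For each such Hamiltonian cycle H, let X_H = 1 if all 12 edges of H are present in G. Then P[X_H = 1] = p^{12} = (1/6)^{12} = 1/2176782336.
Summing the indicators: E[X] = Σ_H E[X_H] = 19958400 · p^{12} = 19958400 · 1/2176782336 = 1925/209952.
Numerically: E[X] ≈ 0.009169.

E[X] = 19958400 · (1/6)^{12} = 1925/209952 ≈ 0.009169.


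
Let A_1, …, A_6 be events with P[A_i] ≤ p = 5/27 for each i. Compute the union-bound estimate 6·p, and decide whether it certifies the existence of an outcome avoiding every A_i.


Union bound: P[∪_{i=1}^{6} A_i] ≤ Σ_i P[A_i] ≤ 6·p = 6·(5/27) = 10/9.
Numerically: 10/9 ≈ 1.1111111.
Is 10/9 < 1? NO.
Since the bound 10/9 is ≥ 1, the union bound is uninformative here; it does NOT by itself certify existence.

6·p = 10/9 ≈ 1.1111111; existence NOT certified by the union bound.


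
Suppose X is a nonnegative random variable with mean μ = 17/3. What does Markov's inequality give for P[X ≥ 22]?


μ = E[X] = 17/3, a = 22.
Markov: P[X ≥ 22] ≤ μ/a = (17/3)/22 = 17/66.
Numerically: ≈ 0.25758.
(Since a = 22 > μ = 5.66667, the bound 17/66 is < 1 and informative.)

P[X ≥ 22] ≤ 17/66 ≈ 0.25758.


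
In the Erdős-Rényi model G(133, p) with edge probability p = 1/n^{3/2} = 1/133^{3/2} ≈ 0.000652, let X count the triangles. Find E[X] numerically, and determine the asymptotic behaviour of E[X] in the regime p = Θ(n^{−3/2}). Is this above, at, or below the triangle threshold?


Number of potential triangles: C(133, 3) = 383306.
Each occurs with probability p³ ≈ (0.000652)³ ≈ 2.771198e-10.
By linearity: E[X] = C(133, 3)·p³ ≈ 383306 · 2.771198e-10 ≈ 0.0001.
Since α = 3/2 > 1, p = c/n^{3/2} = o(1/n) is below the triangle threshold p ~ 1/n. Asymptotically E[X] ~ (c³/6)·n^{3(1−α)} = (1³/6)·n^{-1.5} → 0, so by Markov's inequality G has no triangles w.h.p.

E[X] ≈ 0.0001; in regime p = Θ(1/n^{3/2}) E[X] tends to 0 (below the triangle threshold p ~ 1/n).


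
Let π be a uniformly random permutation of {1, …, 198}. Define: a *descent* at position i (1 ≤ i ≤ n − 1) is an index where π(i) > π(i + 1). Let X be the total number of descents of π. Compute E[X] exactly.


Write X = Σ X_I over i = 1, …, 197, with X_I the indicator of one descent.
There are 197 indicators.
For each fixed i, the pair (π(i), π(i+1)) is a uniformly random ordered pair of distinct values from {1, …, 198}; by symmetry P[π(i) > π(i+1)] = 1/2.
By linearity: E[X] = 197 · (1/2) = (198 − 1) · (1/2) = 197/2 ≈ 98.50000.

E[X] = 197/2 = 98.50000.


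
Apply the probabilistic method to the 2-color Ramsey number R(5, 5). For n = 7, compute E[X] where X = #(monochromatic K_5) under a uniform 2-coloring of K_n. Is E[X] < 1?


E[X] = C(7, 5) · 2^{1 − 10} = 21 · 2^{−9} = 21/512.
As a reduced fraction: E[X] = 21/512 ≈ 0.0410156.
Is E[X] < 1? YES.
Since E[X] < 1, there exists a 2-coloring of K_{7} with no monochromatic K_5; hence R(5, 5) > 7.

E[X] = 21/512 ≈ 0.0410156; E[X] < 1, so R(5, 5) > 7.


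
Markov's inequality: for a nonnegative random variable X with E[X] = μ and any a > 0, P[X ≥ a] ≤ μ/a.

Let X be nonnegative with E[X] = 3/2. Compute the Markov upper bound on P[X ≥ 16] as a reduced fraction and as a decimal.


μ = E[X] = 3/2, a = 16.
Markov: P[X ≥ 16] ≤ μ/a = (3/2)/16 = 3/32.
Numerically: ≈ 0.094.
(Since a = 16 > μ = 1.500, the bound 3/32 is < 1 and informative.)

P[X ≥ 16] ≤ 3/32 ≈ 0.094.


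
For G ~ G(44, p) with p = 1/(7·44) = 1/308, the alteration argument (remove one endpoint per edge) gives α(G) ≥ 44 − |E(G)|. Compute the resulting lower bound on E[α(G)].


E[|E(G)|] = C(44, 2)·p = 946 · (1/308) = 43/14.
E[α(G)] ≥ n − E[|E(G)|] = 44 − 43/14 = 573/14.
Numerically: ≈ 40.9286.
(This is only a lower bound; the true E[α(G)] may be larger.)

E[α(G)] ≥ 573/14 ≈ 40.9286.


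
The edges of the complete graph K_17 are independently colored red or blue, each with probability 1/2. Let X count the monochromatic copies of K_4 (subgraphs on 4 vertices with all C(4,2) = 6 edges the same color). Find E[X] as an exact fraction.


Let X = Σ_S X_S over the C(17, 4) = 2380 subsets S of size 4, where X_S = 1 if the K_4 on S is monochromatic.
For a fixed S, the K_4 on S has C(4, 2) = 6 edges. P[all 6 edges red] = (1/2)^6, and likewise for blue, so P[monochromatic] = 2·(1/2)^6 = 2^{1 − 6} = 1/32.
Summing: E[X] = C(17, 4) · 2^{1 − 6} = 2380 · 1/32 = 595/8.
Numerically: E[X] ≈ 74.37500.

E[X] = C(17,4)·2^(1−C(4,2)) = 595/8 ≈ 74.37500.


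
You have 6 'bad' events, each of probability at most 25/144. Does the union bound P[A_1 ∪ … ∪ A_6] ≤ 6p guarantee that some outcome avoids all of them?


Union bound: P[∪_{i=1}^{6} A_i] ≤ Σ_i P[A_i] ≤ 6·p = 6·(25/144) = 25/24.
Numerically: 25/24 ≈ 1.042.
Is 25/24 < 1? NO.
Since the bound 25/24 is ≥ 1, the union bound is uninformative here; it does NOT by itself certify existence.

6·p = 25/24 ≈ 1.042; existence NOT certified by the union bound.


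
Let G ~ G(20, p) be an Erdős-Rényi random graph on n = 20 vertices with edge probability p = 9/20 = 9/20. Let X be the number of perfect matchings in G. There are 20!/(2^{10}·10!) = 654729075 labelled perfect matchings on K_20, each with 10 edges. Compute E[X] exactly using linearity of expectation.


K_20 has 20!/(2^{10}·10!) = 654729075 labelled perfect matchings.
For each such perfect matching H, let X_H = 1 if all 10 edges of H are present in G. Then P[X_H = 1] = p^{10} = (9/20)^{10} = 3486784401/10240000000000.
By linearity: E[X] = Σ_H E[X_H] = 654729075 · p^{10} = 654729075 · 3486784401/10240000000000 = 91315965023646363/409600000000.
Numerically: E[X] ≈ 2.23e+05.

E[X] = 654729075 · (9/20)^{10} = 91315965023646363/409600000000 ≈ 2.23e+05.
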